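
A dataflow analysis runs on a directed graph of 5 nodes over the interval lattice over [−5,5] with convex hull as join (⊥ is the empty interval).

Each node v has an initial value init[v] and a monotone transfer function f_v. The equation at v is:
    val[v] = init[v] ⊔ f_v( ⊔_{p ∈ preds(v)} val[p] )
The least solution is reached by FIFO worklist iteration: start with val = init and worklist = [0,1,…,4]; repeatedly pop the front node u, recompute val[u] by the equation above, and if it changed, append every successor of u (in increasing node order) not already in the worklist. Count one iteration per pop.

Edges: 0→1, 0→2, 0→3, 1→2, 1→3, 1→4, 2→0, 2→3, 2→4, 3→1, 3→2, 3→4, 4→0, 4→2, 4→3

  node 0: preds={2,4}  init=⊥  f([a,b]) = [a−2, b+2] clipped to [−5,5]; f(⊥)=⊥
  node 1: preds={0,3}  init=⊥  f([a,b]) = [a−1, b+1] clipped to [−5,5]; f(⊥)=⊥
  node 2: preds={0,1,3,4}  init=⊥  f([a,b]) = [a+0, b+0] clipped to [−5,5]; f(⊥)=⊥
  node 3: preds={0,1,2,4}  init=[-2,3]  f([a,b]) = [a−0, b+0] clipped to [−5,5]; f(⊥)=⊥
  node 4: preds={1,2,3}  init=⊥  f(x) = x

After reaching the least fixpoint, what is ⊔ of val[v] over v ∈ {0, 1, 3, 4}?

Worklist (14 pops):
  #1 pop 0: in=⊥ → ⊥ (no change)
  #2 pop 1: in=[-2,3] → [-3,4] (was ⊥); enqueue []
  #3 pop 2: in=[-3,4] → [-3,4] (was ⊥); enqueue [0]
  #4 pop 3: in=[-3,4] → [-3,4] (was [-2,3]); enqueue [1,2]
  #5 pop 4: in=[-3,4] → [-3,4] (was ⊥); enqueue [3]
  #6 pop 0: in=[-3,4] → [-5,5] (was ⊥); enqueue []
  #7 pop 1: in=[-5,5] → [-5,5] (was [-3,4]); enqueue [4]
  #8 pop 2: in=[-5,5] → [-5,5] (was [-3,4]); enqueue [0]
  #9 pop 3: in=[-5,5] → [-5,5] (was [-3,4]); enqueue [1,2]
  #10 pop 4: in=[-5,5] → [-5,5] (was [-3,4]); enqueue [3]
  #11 pop 0: in=[-5,5] → [-5,5] (no change)
  #12 pop 1: in=[-5,5] → [-5,5] (no change)
  #13 pop 2: in=[-5,5] → [-5,5] (no change)
  #14 pop 3: in=[-5,5] → [-5,5] (no change)

Fixpoint:
  val[0] = [-5,5]
  val[1] = [-5,5]
  val[2] = [-5,5]
  val[3] = [-5,5]
  val[4] = [-5,5]

[-5,5]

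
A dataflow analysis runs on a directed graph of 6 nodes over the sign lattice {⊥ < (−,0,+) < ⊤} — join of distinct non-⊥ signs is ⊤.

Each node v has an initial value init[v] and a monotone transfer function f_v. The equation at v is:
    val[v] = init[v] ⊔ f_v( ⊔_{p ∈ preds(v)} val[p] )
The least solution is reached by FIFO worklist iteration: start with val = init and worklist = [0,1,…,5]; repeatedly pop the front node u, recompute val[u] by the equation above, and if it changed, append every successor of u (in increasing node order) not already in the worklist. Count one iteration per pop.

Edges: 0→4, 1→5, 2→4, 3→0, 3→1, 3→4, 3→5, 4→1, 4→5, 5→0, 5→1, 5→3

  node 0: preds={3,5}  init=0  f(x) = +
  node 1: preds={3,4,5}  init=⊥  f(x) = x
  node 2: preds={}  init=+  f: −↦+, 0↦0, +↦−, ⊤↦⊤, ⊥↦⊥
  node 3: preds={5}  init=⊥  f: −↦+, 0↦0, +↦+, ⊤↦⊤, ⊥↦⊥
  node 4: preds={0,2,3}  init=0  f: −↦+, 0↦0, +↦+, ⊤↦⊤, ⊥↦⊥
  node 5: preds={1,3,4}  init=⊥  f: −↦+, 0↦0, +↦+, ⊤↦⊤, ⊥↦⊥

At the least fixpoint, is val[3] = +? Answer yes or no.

Trace (13 dequeues):
  [1] u=0 | in ⊥ | out ⊤ | prev 0 | push {}
  [2] u=1 | in 0 | out 0 | prev ⊥ | push {}
  [3] u=2 | in ⊥ | out + | ==
  [4] u=3 | in ⊥ | out ⊥ | ==
  [5] u=4 | in ⊤ | out ⊤ | prev 0 | push {1}
  [6] u=5 | in ⊤ | out ⊤ | prev ⊥ | push {0,3}
  [7] u=1 | in ⊤ | out ⊤ | prev 0 | push {5}
  [8] u=0 | in ⊤ | out ⊤ | ==
  [9] u=3 | in ⊤ | out ⊤ | prev ⊥ | push {0,1,4}
  [10] u=5 | in ⊤ | out ⊤ | ==
  [11] u=0 | in ⊤ | out ⊤ | ==
  [12] u=1 | in ⊤ | out ⊤ | ==
  [13] u=4 | in ⊤ | out ⊤ | ==

Converged values:
  [0] ⊤
  [1] ⊤
  [2] +
  [3] ⊤
  [4] ⊤
  [5] ⊤

no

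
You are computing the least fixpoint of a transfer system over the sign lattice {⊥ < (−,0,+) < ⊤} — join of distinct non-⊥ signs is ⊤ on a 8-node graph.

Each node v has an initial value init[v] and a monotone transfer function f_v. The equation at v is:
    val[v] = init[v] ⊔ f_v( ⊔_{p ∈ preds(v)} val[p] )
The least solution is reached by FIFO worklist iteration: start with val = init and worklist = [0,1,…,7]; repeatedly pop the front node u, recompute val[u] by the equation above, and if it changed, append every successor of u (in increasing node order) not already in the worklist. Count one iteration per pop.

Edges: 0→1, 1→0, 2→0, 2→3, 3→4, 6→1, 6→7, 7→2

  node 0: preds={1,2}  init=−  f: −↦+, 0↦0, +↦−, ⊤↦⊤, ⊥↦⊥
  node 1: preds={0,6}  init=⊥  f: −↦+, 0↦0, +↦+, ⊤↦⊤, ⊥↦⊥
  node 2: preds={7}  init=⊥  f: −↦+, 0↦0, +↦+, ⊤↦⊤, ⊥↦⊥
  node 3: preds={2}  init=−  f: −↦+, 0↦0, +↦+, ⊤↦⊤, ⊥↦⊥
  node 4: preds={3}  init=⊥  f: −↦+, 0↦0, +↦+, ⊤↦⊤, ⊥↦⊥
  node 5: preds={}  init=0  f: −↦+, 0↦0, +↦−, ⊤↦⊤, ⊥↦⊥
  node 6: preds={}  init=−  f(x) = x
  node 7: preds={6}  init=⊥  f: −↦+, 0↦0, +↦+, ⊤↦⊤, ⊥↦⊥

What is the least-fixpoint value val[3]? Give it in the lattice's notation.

Iteration log — 13 steps:
  step 1. node 0  ⊔preds=⊥  new=−  stable
  step 2. node 1  ⊔preds=−  new=+  old=⊥  +wl: 0
  step 3. node 2  ⊔preds=⊥  new=⊥  stable
  step 4. node 3  ⊔preds=⊥  new=−  stable
  step 5. node 4  ⊔preds=−  new=+  old=⊥  +wl: 
  step 6. node 5  ⊔preds=⊥  new=0  stable
  step 7. node 6  ⊔preds=⊥  new=−  stable
  step 8. node 7  ⊔preds=−  new=+  old=⊥  +wl: 2
  step 9. node 0  ⊔preds=+  new=−  stable
  step 10. node 2  ⊔preds=+  new=+  old=⊥  +wl: 0,3
  step 11. node 0  ⊔preds=+  new=−  stable
  step 12. node 3  ⊔preds=+  new=⊤  old=−  +wl: 4
  step 13. node 4  ⊔preds=⊤  new=⊤  old=+  +wl: 

Least fixpoint reached:
  node 0: −
  node 1: +
  node 2: +
  node 3: ⊤
  node 4: ⊤
  node 5: 0
  node 6: −
  node 7: +

⊤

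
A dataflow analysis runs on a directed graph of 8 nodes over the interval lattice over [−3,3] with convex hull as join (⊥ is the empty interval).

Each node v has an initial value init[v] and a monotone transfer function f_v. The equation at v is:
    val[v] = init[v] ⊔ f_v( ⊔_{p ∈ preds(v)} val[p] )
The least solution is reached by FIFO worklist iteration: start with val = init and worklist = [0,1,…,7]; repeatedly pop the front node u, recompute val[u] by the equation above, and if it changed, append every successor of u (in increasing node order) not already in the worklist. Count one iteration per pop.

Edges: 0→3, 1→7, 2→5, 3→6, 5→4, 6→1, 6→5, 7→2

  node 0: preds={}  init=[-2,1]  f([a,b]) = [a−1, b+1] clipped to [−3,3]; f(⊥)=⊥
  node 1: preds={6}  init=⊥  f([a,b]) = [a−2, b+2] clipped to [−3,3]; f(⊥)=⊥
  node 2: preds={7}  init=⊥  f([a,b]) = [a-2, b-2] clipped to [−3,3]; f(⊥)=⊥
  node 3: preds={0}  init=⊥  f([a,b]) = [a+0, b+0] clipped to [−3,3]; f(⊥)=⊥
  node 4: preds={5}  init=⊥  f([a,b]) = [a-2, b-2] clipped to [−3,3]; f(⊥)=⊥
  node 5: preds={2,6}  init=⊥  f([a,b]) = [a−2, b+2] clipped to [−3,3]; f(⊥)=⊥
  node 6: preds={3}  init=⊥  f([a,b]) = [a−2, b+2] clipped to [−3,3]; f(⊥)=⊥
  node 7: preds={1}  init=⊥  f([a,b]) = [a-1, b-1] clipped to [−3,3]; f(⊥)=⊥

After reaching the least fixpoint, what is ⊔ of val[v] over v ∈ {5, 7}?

[-3,3]

Worklist (14 pops):
  #1 pop 0: in=⊥ → [-2,1] (no change)
  #2 pop 1: in=⊥ → ⊥ (no change)
  #3 pop 2: in=⊥ → ⊥ (no change)
  #4 pop 3: in=[-2,1] → [-2,1] (was ⊥); enqueue []
  #5 pop 4: in=⊥ → ⊥ (no change)
  #6 pop 5: in=⊥ → ⊥ (no change)
  #7 pop 6: in=[-2,1] → [-3,3] (was ⊥); enqueue [1,5]
  #8 pop 7: in=⊥ → ⊥ (no change)
  #9 pop 1: in=[-3,3] → [-3,3] (was ⊥); enqueue [7]
  #10 pop 5: in=[-3,3] → [-3,3] (was ⊥); enqueue [4]
  #11 pop 7: in=[-3,3] → [-3,2] (was ⊥); enqueue [2]
  #12 pop 4: in=[-3,3] → [-3,1] (was ⊥); enqueue []
  #13 pop 2: in=[-3,2] → [-3,0] (was ⊥); enqueue [5]
  #14 pop 5: in=[-3,3] → [-3,3] (no change)

Fixpoint:
  val[0] = [-2,1]
  val[1] = [-3,3]
  val[2] = [-3,0]
  val[3] = [-2,1]
  val[4] = [-3,1]
  val[5] = [-3,3]
  val[6] = [-3,3]
  val[7] = [-3,2]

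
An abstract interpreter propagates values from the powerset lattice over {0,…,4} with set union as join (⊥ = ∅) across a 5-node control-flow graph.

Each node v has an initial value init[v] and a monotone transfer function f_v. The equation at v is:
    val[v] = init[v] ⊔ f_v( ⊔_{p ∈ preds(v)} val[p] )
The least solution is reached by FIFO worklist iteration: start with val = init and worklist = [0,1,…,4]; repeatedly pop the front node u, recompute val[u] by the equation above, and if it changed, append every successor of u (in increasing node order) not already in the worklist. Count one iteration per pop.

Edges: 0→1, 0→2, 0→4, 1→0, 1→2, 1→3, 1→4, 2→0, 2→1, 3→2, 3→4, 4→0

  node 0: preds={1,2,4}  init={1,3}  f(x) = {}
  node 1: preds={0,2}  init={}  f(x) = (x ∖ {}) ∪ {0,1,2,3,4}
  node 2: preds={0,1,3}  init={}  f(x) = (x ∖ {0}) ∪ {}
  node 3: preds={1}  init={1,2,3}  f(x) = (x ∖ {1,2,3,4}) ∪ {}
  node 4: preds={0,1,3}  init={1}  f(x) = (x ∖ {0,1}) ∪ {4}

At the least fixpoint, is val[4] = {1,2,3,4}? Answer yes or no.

yes

Iteration log — 8 steps:
  step 1. node 0  ⊔preds={1}  new={1,3}  stable
  step 2. node 1  ⊔preds={1,3}  new={0,1,2,3,4}  old={}  +wl: 0
  step 3. node 2  ⊔preds={0,1,2,3,4}  new={1,2,3,4}  old={}  +wl: 1
  step 4. node 3  ⊔preds={0,1,2,3,4}  new={0,1,2,3}  old={1,2,3}  +wl: 2
  step 5. node 4  ⊔preds={0,1,2,3,4}  new={1,2,3,4}  old={1}  +wl: 
  step 6. node 0  ⊔preds={0,1,2,3,4}  new={1,3}  stable
  step 7. node 1  ⊔preds={1,2,3,4}  new={0,1,2,3,4}  stable
  step 8. node 2  ⊔preds={0,1,2,3,4}  new={1,2,3,4}  stable

Least fixpoint reached:
  node 0: {1,3}
  node 1: {0,1,2,3,4}
  node 2: {1,2,3,4}
  node 3: {0,1,2,3}
  node 4: {1,2,3,4}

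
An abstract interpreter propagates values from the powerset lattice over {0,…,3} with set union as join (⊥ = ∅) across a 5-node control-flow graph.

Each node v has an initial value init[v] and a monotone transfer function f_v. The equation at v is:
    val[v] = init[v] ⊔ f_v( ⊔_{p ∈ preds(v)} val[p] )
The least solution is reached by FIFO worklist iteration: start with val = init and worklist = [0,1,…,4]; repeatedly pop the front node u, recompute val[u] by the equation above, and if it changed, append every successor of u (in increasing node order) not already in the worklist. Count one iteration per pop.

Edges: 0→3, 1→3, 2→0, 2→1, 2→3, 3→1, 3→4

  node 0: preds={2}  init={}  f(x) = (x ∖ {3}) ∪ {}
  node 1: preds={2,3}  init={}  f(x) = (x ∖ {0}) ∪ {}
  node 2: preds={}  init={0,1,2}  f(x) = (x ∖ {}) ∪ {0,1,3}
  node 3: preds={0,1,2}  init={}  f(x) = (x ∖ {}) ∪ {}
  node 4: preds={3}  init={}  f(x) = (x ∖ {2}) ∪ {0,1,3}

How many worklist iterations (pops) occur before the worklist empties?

Trace (8 dequeues):
  [1] u=0 | in {0,1,2} | out {0,1,2} | prev {} | push {}
  [2] u=1 | in {0,1,2} | out {1,2} | prev {} | push {}
  [3] u=2 | in {} | out {0,1,2,3} | prev {0,1,2} | push {0,1}
  [4] u=3 | in {0,1,2,3} | out {0,1,2,3} | prev {} | push {}
  [5] u=4 | in {0,1,2,3} | out {0,1,3} | prev {} | push {}
  [6] u=0 | in {0,1,2,3} | out {0,1,2} | ==
  [7] u=1 | in {0,1,2,3} | out {1,2,3} | prev {1,2} | push {3}
  [8] u=3 | in {0,1,2,3} | out {0,1,2,3} | ==

Converged values:
  [0] {0,1,2}
  [1] {1,2,3}
  [2] {0,1,2,3}
  [3] {0,1,2,3}
  [4] {0,1,3}

8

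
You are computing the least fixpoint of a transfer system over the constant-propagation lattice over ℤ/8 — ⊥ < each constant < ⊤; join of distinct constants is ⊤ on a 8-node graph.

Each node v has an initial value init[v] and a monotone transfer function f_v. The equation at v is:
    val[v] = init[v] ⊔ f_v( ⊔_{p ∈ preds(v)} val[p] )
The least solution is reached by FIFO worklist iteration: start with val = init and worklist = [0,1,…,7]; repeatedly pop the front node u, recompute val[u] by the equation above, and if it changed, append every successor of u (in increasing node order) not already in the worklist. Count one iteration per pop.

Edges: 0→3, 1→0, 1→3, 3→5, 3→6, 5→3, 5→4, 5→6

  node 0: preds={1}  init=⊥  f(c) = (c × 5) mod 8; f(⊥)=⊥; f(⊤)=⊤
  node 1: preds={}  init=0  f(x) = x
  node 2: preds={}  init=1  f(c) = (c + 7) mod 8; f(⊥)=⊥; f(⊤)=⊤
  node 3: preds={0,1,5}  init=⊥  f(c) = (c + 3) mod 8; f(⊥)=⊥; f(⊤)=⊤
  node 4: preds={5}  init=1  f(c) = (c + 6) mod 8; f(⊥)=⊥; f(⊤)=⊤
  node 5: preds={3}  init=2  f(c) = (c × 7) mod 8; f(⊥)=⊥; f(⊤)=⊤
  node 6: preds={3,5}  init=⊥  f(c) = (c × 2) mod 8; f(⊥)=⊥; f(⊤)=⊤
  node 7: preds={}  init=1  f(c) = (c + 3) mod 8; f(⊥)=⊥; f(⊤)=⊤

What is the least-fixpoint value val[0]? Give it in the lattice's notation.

0

Iteration log — 10 steps:
  step 1. node 0  ⊔preds=0  new=0  old=⊥  +wl: 
  step 2. node 1  ⊔preds=⊥  new=0  stable
  step 3. node 2  ⊔preds=⊥  new=1  stable
  step 4. node 3  ⊔preds=⊤  new=⊤  old=⊥  +wl: 
  step 5. node 4  ⊔preds=2  new=⊤  old=1  +wl: 
  step 6. node 5  ⊔preds=⊤  new=⊤  old=2  +wl: 3,4
  step 7. node 6  ⊔preds=⊤  new=⊤  old=⊥  +wl: 
  step 8. node 7  ⊔preds=⊥  new=1  stable
  step 9. node 3  ⊔preds=⊤  new=⊤  stable
  step 10. node 4  ⊔preds=⊤  new=⊤  stable

Least fixpoint reached:
  node 0: 0
  node 1: 0
  node 2: 1
  node 3: ⊤
  node 4: ⊤
  node 5: ⊤
  node 6: ⊤
  node 7: 1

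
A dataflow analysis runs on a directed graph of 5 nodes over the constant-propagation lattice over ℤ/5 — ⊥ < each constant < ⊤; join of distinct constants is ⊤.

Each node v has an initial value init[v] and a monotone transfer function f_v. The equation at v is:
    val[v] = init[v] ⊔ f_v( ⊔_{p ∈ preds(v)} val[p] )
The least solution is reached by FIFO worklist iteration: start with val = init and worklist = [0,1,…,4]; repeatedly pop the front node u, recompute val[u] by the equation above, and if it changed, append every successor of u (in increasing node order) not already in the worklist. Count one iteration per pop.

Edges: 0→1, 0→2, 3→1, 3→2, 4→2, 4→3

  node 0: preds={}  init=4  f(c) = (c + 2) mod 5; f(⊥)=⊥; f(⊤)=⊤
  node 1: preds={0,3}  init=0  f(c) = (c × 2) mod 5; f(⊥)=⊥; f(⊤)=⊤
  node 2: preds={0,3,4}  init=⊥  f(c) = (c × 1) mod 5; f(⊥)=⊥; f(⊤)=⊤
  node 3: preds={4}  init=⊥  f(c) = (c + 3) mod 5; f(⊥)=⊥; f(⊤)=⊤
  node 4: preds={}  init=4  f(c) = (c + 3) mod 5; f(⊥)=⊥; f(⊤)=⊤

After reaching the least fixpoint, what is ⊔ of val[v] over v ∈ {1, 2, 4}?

⊤

Iteration log — 7 steps:
  step 1. node 0  ⊔preds=⊥  new=4  stable
  step 2. node 1  ⊔preds=4  new=⊤  old=0  +wl: 
  step 3. node 2  ⊔preds=4  new=4  old=⊥  +wl: 
  step 4. node 3  ⊔preds=4  new=2  old=⊥  +wl: 1,2
  step 5. node 4  ⊔preds=⊥  new=4  stable
  step 6. node 1  ⊔preds=⊤  new=⊤  stable
  step 7. node 2  ⊔preds=⊤  new=⊤  old=4  +wl: 

Least fixpoint reached:
  node 0: 4
  node 1: ⊤
  node 2: ⊤
  node 3: 2
  node 4: 4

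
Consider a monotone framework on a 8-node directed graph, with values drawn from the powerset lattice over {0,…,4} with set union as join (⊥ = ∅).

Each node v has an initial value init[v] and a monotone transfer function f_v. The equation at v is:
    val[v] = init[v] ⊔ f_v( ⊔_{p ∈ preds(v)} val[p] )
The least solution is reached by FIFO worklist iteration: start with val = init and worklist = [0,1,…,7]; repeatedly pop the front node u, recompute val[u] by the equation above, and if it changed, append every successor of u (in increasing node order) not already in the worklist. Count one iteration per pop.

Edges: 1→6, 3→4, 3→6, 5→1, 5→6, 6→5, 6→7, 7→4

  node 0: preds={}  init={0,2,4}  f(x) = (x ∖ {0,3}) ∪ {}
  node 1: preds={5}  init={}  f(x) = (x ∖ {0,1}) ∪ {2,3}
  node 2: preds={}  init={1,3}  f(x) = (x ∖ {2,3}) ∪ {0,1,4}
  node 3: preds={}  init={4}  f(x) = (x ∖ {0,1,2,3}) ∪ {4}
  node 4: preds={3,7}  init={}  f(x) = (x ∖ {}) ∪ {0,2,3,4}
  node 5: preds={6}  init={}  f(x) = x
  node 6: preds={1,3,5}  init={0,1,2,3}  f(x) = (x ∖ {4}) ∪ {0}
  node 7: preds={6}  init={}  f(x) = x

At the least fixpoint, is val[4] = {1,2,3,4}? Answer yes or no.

Trace (10 dequeues):
  [1] u=0 | in {} | out {0,2,4} | ==
  [2] u=1 | in {} | out {2,3} | prev {} | push {}
  [3] u=2 | in {} | out {0,1,3,4} | prev {1,3} | push {}
  [4] u=3 | in {} | out {4} | ==
  [5] u=4 | in {4} | out {0,2,3,4} | prev {} | push {}
  [6] u=5 | in {0,1,2,3} | out {0,1,2,3} | prev {} | push {1}
  [7] u=6 | in {0,1,2,3,4} | out {0,1,2,3} | ==
  [8] u=7 | in {0,1,2,3} | out {0,1,2,3} | prev {} | push {4}
  [9] u=1 | in {0,1,2,3} | out {2,3} | ==
  [10] u=4 | in {0,1,2,3,4} | out {0,1,2,3,4} | prev {0,2,3,4} | push {}

Converged values:
  [0] {0,2,4}
  [1] {2,3}
  [2] {0,1,3,4}
  [3] {4}
  [4] {0,1,2,3,4}
  [5] {0,1,2,3}
  [6] {0,1,2,3}
  [7] {0,1,2,3}

no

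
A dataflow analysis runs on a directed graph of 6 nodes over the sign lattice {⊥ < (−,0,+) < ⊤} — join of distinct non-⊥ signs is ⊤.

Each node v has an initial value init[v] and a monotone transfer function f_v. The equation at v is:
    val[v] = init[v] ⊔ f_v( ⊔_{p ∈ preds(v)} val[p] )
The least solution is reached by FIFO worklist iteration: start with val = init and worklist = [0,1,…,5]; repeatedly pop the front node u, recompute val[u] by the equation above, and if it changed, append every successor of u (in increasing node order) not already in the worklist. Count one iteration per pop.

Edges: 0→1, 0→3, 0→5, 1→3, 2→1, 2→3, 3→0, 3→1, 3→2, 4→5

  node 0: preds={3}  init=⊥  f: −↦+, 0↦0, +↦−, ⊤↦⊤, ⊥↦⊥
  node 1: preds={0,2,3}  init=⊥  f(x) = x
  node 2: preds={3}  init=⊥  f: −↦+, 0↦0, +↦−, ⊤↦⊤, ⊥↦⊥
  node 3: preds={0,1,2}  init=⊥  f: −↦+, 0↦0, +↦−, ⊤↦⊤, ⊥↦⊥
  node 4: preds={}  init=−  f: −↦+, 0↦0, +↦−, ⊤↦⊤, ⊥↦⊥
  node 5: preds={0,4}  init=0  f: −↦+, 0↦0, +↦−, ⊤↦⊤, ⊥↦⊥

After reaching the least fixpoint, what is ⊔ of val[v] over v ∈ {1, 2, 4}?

Worklist (6 pops):
  #1 pop 0: in=⊥ → ⊥ (no change)
  #2 pop 1: in=⊥ → ⊥ (no change)
  #3 pop 2: in=⊥ → ⊥ (no change)
  #4 pop 3: in=⊥ → ⊥ (no change)
  #5 pop 4: in=⊥ → − (no change)
  #6 pop 5: in=− → ⊤ (was 0); enqueue []

Fixpoint:
  val[0] = ⊥
  val[1] = ⊥
  val[2] = ⊥
  val[3] = ⊥
  val[4] = −
  val[5] = ⊤

−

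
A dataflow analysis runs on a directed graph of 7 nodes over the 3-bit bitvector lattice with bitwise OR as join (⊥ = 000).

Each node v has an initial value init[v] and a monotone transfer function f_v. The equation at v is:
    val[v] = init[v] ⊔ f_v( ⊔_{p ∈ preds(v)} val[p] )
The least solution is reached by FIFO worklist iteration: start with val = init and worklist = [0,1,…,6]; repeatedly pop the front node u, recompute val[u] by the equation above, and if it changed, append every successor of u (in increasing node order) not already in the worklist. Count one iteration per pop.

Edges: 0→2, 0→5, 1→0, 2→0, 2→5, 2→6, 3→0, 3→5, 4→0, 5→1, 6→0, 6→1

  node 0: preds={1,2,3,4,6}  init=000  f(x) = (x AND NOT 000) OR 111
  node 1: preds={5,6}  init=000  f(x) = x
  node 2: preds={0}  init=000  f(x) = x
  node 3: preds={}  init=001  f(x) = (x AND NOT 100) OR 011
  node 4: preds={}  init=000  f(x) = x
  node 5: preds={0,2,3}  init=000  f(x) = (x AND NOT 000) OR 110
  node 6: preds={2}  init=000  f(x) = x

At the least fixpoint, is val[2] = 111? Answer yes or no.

Worklist (10 pops):
  #1 pop 0: in=001 → 111 (was 000); enqueue []
  #2 pop 1: in=000 → 000 (no change)
  #3 pop 2: in=111 → 111 (was 000); enqueue [0]
  #4 pop 3: in=000 → 011 (was 001); enqueue []
  #5 pop 4: in=000 → 000 (no change)
  #6 pop 5: in=111 → 111 (was 000); enqueue [1]
  #7 pop 6: in=111 → 111 (was 000); enqueue []
  #8 pop 0: in=111 → 111 (no change)
  #9 pop 1: in=111 → 111 (was 000); enqueue [0]
  #10 pop 0: in=111 → 111 (no change)

Fixpoint:
  val[0] = 111
  val[1] = 111
  val[2] = 111
  val[3] = 011
  val[4] = 000
  val[5] = 111
  val[6] = 111

yes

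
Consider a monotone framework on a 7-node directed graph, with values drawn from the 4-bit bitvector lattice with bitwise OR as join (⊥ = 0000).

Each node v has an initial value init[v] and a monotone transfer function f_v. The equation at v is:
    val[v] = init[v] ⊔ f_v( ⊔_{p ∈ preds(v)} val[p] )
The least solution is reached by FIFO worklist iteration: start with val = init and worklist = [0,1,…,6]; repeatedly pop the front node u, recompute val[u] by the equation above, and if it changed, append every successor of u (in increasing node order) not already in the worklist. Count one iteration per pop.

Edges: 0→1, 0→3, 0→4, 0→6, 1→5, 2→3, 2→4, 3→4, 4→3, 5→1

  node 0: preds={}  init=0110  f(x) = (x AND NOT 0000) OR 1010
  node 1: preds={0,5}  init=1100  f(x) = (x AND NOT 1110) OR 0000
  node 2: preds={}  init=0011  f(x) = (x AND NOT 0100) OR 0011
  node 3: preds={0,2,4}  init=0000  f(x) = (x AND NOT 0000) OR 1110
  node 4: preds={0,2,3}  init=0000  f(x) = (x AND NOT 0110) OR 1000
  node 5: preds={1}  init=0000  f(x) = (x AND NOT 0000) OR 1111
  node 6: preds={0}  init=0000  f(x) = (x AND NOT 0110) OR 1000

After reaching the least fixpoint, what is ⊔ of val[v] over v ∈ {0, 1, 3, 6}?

1111

Iteration log — 10 steps:
  step 1. node 0  ⊔preds=0000  new=1110  old=0110  +wl: 
  step 2. node 1  ⊔preds=1110  new=1100  stable
  step 3. node 2  ⊔preds=0000  new=0011  stable
  step 4. node 3  ⊔preds=1111  new=1111  old=0000  +wl: 
  step 5. node 4  ⊔preds=1111  new=1001  old=0000  +wl: 3
  step 6. node 5  ⊔preds=1100  new=1111  old=0000  +wl: 1
  step 7. node 6  ⊔preds=1110  new=1000  old=0000  +wl: 
  step 8. node 3  ⊔preds=1111  new=1111  stable
  step 9. node 1  ⊔preds=1111  new=1101  old=1100  +wl: 5
  step 10. node 5  ⊔preds=1101  new=1111  stable

Least fixpoint reached:
  node 0: 1110
  node 1: 1101
  node 2: 0011
  node 3: 1111
  node 4: 1001
  node 5: 1111
  node 6: 1000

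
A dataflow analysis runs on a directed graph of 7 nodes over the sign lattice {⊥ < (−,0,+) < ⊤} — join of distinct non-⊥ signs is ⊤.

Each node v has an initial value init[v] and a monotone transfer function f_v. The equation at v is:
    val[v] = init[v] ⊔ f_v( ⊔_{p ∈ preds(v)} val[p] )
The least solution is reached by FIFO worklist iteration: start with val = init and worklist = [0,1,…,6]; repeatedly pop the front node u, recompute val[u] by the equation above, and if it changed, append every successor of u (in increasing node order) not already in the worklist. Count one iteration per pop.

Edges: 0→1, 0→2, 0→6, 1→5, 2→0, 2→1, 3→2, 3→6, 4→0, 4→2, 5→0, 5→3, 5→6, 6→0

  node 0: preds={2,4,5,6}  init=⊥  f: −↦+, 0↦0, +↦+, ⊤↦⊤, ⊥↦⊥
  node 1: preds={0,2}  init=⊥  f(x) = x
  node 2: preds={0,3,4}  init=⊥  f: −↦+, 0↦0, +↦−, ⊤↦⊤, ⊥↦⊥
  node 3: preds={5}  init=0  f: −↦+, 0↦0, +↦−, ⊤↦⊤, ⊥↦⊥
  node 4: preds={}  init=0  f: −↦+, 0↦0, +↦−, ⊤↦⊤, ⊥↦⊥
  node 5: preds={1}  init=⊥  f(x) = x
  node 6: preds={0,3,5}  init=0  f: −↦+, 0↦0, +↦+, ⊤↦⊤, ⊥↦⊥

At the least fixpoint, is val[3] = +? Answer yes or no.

Iteration log — 10 steps:
  step 1. node 0  ⊔preds=0  new=0  old=⊥  +wl: 
  step 2. node 1  ⊔preds=0  new=0  old=⊥  +wl: 
  step 3. node 2  ⊔preds=0  new=0  old=⊥  +wl: 0,1
  step 4. node 3  ⊔preds=⊥  new=0  stable
  step 5. node 4  ⊔preds=⊥  new=0  stable
  step 6. node 5  ⊔preds=0  new=0  old=⊥  +wl: 3
  step 7. node 6  ⊔preds=0  new=0  stable
  step 8. node 0  ⊔preds=0  new=0  stable
  step 9. node 1  ⊔preds=0  new=0  stable
  step 10. node 3  ⊔preds=0  new=0  stable

Least fixpoint reached:
  node 0: 0
  node 1: 0
  node 2: 0
  node 3: 0
  node 4: 0
  node 5: 0
  node 6: 0

no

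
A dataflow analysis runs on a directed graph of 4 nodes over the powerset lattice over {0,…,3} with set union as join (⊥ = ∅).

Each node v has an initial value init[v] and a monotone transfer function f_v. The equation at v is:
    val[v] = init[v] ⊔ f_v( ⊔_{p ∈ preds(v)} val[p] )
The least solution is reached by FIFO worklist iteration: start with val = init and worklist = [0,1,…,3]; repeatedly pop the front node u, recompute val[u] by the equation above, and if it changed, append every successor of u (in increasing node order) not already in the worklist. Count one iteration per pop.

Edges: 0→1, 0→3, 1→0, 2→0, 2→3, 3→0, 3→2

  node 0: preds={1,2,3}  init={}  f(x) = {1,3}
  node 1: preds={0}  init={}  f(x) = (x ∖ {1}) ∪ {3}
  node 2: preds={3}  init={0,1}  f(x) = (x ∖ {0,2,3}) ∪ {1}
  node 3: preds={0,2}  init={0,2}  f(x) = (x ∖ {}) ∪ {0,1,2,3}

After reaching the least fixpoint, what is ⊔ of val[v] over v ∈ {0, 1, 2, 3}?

Trace (6 dequeues):
  [1] u=0 | in {0,1,2} | out {1,3} | prev {} | push {}
  [2] u=1 | in {1,3} | out {3} | prev {} | push {0}
  [3] u=2 | in {0,2} | out {0,1} | ==
  [4] u=3 | in {0,1,3} | out {0,1,2,3} | prev {0,2} | push {2}
  [5] u=0 | in {0,1,2,3} | out {1,3} | ==
  [6] u=2 | in {0,1,2,3} | out {0,1} | ==

Converged values:
  [0] {1,3}
  [1] {3}
  [2] {0,1}
  [3] {0,1,2,3}

{0,1,2,3}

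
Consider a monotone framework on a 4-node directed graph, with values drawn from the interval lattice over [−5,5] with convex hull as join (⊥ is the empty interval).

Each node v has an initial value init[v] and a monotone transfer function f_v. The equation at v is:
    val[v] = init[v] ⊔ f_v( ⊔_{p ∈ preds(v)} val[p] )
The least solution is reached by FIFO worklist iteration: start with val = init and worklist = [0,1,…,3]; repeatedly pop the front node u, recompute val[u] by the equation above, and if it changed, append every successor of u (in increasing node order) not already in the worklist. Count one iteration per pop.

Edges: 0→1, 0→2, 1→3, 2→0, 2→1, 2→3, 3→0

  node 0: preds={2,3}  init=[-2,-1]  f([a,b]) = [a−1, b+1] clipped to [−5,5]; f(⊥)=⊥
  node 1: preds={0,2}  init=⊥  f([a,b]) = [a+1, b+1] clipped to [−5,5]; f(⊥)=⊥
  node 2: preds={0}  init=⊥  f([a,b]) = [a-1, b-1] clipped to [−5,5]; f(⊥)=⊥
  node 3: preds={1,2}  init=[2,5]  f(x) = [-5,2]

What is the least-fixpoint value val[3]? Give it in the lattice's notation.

[-5,5]

Iteration log — 10 steps:
  step 1. node 0  ⊔preds=[2,5]  new=[-2,5]  old=[-2,-1]  +wl: 
  step 2. node 1  ⊔preds=[-2,5]  new=[-1,5]  old=⊥  +wl: 
  step 3. node 2  ⊔preds=[-2,5]  new=[-3,4]  old=⊥  +wl: 0,1
  step 4. node 3  ⊔preds=[-3,5]  new=[-5,5]  old=[2,5]  +wl: 
  step 5. node 0  ⊔preds=[-5,5]  new=[-5,5]  old=[-2,5]  +wl: 2
  step 6. node 1  ⊔preds=[-5,5]  new=[-4,5]  old=[-1,5]  +wl: 3
  step 7. node 2  ⊔preds=[-5,5]  new=[-5,4]  old=[-3,4]  +wl: 0,1
  step 8. node 3  ⊔preds=[-5,5]  new=[-5,5]  stable
  step 9. node 0  ⊔preds=[-5,5]  new=[-5,5]  stable
  step 10. node 1  ⊔preds=[-5,5]  new=[-4,5]  stable

Least fixpoint reached:
  node 0: [-5,5]
  node 1: [-4,5]
  node 2: [-5,4]
  node 3: [-5,5]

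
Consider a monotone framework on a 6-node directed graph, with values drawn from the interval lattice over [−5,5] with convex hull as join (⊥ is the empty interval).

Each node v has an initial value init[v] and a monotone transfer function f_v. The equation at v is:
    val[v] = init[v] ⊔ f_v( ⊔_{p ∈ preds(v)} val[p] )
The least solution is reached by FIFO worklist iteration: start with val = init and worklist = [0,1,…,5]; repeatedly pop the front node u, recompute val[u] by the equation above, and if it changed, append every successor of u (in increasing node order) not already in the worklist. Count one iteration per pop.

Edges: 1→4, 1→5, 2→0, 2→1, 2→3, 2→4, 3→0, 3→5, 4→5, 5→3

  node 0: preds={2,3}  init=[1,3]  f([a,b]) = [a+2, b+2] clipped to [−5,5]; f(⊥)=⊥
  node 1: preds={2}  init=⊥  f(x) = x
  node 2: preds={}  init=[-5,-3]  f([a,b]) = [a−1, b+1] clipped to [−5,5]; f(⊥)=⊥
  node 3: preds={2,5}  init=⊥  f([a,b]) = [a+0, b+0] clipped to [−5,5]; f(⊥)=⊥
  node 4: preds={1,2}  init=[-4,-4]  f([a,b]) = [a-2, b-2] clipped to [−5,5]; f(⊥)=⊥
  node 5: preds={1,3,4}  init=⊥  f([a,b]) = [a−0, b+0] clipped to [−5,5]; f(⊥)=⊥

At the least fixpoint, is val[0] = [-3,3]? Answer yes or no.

yes

Trace (8 dequeues):
  [1] u=0 | in [-5,-3] | out [-3,3] | prev [1,3] | push {}
  [2] u=1 | in [-5,-3] | out [-5,-3] | prev ⊥ | push {}
  [3] u=2 | in ⊥ | out [-5,-3] | ==
  [4] u=3 | in [-5,-3] | out [-5,-3] | prev ⊥ | push {0}
  [5] u=4 | in [-5,-3] | out [-5,-4] | prev [-4,-4] | push {}
  [6] u=5 | in [-5,-3] | out [-5,-3] | prev ⊥ | push {3}
  [7] u=0 | in [-5,-3] | out [-3,3] | ==
  [8] u=3 | in [-5,-3] | out [-5,-3] | ==

Converged values:
  [0] [-3,3]
  [1] [-5,-3]
  [2] [-5,-3]
  [3] [-5,-3]
  [4] [-5,-4]
  [5] [-5,-3]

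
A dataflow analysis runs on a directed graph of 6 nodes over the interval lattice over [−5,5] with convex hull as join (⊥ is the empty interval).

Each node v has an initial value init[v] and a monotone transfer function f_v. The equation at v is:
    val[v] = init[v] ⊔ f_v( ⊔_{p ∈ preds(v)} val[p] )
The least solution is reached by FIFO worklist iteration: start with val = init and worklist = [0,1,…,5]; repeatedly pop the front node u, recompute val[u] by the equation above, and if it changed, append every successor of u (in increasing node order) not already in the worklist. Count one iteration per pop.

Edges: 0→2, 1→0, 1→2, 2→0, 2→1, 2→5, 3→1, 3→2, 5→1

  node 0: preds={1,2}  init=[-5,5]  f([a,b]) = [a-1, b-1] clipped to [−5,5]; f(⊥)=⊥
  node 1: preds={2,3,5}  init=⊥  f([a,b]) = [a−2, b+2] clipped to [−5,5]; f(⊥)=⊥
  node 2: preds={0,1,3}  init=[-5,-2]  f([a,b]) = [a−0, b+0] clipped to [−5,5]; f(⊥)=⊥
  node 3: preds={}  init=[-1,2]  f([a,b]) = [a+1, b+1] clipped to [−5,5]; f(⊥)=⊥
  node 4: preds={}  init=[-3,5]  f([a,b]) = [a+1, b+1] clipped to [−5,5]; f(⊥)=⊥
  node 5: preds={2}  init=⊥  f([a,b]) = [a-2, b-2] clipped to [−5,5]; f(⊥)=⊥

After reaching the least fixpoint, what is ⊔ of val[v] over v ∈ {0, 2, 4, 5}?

[-5,5]

Trace (10 dequeues):
  [1] u=0 | in [-5,-2] | out [-5,5] | ==
  [2] u=1 | in [-5,2] | out [-5,4] | prev ⊥ | push {0}
  [3] u=2 | in [-5,5] | out [-5,5] | prev [-5,-2] | push {1}
  [4] u=3 | in ⊥ | out [-1,2] | ==
  [5] u=4 | in ⊥ | out [-3,5] | ==
  [6] u=5 | in [-5,5] | out [-5,3] | prev ⊥ | push {}
  [7] u=0 | in [-5,5] | out [-5,5] | ==
  [8] u=1 | in [-5,5] | out [-5,5] | prev [-5,4] | push {0,2}
  [9] u=0 | in [-5,5] | out [-5,5] | ==
  [10] u=2 | in [-5,5] | out [-5,5] | ==

Converged values:
  [0] [-5,5]
  [1] [-5,5]
  [2] [-5,5]
  [3] [-1,2]
  [4] [-3,5]
  [5] [-5,3]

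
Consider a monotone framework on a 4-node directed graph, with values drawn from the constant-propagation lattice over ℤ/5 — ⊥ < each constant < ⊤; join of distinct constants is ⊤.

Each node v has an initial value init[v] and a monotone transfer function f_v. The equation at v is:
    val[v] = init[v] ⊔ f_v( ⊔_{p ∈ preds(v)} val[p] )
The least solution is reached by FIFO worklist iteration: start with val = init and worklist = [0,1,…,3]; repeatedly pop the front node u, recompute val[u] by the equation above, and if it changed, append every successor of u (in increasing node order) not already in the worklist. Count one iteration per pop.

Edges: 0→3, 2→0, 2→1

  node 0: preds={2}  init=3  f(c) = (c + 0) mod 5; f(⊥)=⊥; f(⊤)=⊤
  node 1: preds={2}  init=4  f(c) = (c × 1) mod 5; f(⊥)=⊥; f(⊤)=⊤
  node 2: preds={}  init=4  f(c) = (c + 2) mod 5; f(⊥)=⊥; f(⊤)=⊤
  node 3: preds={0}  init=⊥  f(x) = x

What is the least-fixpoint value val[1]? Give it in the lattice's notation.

Iteration log — 4 steps:
  step 1. node 0  ⊔preds=4  new=⊤  old=3  +wl: 
  step 2. node 1  ⊔preds=4  new=4  stable
  step 3. node 2  ⊔preds=⊥  new=4  stable
  step 4. node 3  ⊔preds=⊤  new=⊤  old=⊥  +wl: 

Least fixpoint reached:
  node 0: ⊤
  node 1: 4
  node 2: 4
  node 3: ⊤

4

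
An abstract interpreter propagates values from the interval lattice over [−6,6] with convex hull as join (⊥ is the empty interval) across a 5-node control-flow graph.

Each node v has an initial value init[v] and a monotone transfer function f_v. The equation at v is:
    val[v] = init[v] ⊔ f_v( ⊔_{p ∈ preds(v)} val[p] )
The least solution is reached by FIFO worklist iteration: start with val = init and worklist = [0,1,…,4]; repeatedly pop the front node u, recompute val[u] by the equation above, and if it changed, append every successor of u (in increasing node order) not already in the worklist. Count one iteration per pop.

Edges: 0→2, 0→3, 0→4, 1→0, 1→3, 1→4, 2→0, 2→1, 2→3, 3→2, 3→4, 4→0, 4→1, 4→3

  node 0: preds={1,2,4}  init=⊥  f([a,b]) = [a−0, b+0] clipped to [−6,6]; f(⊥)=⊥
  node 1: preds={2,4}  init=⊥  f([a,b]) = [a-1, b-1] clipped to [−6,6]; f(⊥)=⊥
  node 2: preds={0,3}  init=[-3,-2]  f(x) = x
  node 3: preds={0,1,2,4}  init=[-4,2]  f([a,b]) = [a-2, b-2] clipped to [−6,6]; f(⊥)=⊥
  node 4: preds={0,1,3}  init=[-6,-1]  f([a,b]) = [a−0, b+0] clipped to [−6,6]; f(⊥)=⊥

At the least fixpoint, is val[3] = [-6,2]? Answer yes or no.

Iteration log — 11 steps:
  step 1. node 0  ⊔preds=[-6,-1]  new=[-6,-1]  old=⊥  +wl: 
  step 2. node 1  ⊔preds=[-6,-1]  new=[-6,-2]  old=⊥  +wl: 0
  step 3. node 2  ⊔preds=[-6,2]  new=[-6,2]  old=[-3,-2]  +wl: 1
  step 4. node 3  ⊔preds=[-6,2]  new=[-6,2]  old=[-4,2]  +wl: 2
  step 5. node 4  ⊔preds=[-6,2]  new=[-6,2]  old=[-6,-1]  +wl: 3
  step 6. node 0  ⊔preds=[-6,2]  new=[-6,2]  old=[-6,-1]  +wl: 4
  step 7. node 1  ⊔preds=[-6,2]  new=[-6,1]  old=[-6,-2]  +wl: 0
  step 8. node 2  ⊔preds=[-6,2]  new=[-6,2]  stable
  step 9. node 3  ⊔preds=[-6,2]  new=[-6,2]  stable
  step 10. node 4  ⊔preds=[-6,2]  new=[-6,2]  stable
  step 11. node 0  ⊔preds=[-6,2]  new=[-6,2]  stable

Least fixpoint reached:
  node 0: [-6,2]
  node 1: [-6,1]
  node 2: [-6,2]
  node 3: [-6,2]
  node 4: [-6,2]

yes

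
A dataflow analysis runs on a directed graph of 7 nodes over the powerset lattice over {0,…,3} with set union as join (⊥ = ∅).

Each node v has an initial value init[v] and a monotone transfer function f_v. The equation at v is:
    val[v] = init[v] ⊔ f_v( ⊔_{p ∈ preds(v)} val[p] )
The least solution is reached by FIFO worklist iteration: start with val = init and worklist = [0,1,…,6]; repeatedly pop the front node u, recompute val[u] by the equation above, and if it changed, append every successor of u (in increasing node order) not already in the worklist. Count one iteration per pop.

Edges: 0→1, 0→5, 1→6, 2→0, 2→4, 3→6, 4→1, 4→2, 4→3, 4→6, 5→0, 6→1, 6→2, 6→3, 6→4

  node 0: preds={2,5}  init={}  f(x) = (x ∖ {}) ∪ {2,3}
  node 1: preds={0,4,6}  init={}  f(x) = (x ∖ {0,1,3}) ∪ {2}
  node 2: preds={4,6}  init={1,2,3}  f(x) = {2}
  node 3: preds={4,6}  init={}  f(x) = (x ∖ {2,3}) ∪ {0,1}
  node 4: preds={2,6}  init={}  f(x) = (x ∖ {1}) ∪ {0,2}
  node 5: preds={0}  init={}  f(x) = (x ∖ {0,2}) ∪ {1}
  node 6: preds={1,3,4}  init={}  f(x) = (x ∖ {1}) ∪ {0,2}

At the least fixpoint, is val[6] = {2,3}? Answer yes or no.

no

Iteration log — 12 steps:
  step 1. node 0  ⊔preds={1,2,3}  new={1,2,3}  old={}  +wl: 
  step 2. node 1  ⊔preds={1,2,3}  new={2}  old={}  +wl: 
  step 3. node 2  ⊔preds={}  new={1,2,3}  stable
  step 4. node 3  ⊔preds={}  new={0,1}  old={}  +wl: 
  step 5. node 4  ⊔preds={1,2,3}  new={0,2,3}  old={}  +wl: 1,2,3
  step 6. node 5  ⊔preds={1,2,3}  new={1,3}  old={}  +wl: 0
  step 7. node 6  ⊔preds={0,1,2,3}  new={0,2,3}  old={}  +wl: 4
  step 8. node 1  ⊔preds={0,1,2,3}  new={2}  stable
  step 9. node 2  ⊔preds={0,2,3}  new={1,2,3}  stable
  step 10. node 3  ⊔preds={0,2,3}  new={0,1}  stable
  step 11. node 0  ⊔preds={1,2,3}  new={1,2,3}  stable
  step 12. node 4  ⊔preds={0,1,2,3}  new={0,2,3}  stable

Least fixpoint reached:
  node 0: {1,2,3}
  node 1: {2}
  node 2: {1,2,3}
  node 3: {0,1}
  node 4: {0,2,3}
  node 5: {1,3}
  node 6: {0,2,3}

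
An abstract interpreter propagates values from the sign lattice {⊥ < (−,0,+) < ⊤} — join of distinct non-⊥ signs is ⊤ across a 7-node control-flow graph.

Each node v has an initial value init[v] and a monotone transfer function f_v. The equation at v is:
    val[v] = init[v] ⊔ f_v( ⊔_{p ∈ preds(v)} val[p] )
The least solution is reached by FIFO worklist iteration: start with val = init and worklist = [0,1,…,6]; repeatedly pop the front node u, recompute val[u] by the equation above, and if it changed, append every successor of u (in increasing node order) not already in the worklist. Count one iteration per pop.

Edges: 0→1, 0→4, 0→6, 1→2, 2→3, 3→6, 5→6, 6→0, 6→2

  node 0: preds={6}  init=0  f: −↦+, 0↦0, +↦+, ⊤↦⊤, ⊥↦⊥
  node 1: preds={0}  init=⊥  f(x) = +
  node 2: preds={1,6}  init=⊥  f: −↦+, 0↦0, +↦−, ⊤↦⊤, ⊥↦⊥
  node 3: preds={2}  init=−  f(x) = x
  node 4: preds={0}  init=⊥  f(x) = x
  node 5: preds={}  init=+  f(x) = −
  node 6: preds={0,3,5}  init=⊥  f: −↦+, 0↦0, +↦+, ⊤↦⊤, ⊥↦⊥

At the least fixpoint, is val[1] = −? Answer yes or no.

Worklist (14 pops):
  #1 pop 0: in=⊥ → 0 (no change)
  #2 pop 1: in=0 → + (was ⊥); enqueue []
  #3 pop 2: in=+ → − (was ⊥); enqueue []
  #4 pop 3: in=− → − (no change)
  #5 pop 4: in=0 → 0 (was ⊥); enqueue []
  #6 pop 5: in=⊥ → ⊤ (was +); enqueue []
  #7 pop 6: in=⊤ → ⊤ (was ⊥); enqueue [0,2]
  #8 pop 0: in=⊤ → ⊤ (was 0); enqueue [1,4,6]
  #9 pop 2: in=⊤ → ⊤ (was −); enqueue [3]
  #10 pop 1: in=⊤ → + (no change)
  #11 pop 4: in=⊤ → ⊤ (was 0); enqueue []
  #12 pop 6: in=⊤ → ⊤ (no change)
  #13 pop 3: in=⊤ → ⊤ (was −); enqueue [6]
  #14 pop 6: in=⊤ → ⊤ (no change)

Fixpoint:
  val[0] = ⊤
  val[1] = +
  val[2] = ⊤
  val[3] = ⊤
  val[4] = ⊤
  val[5] = ⊤
  val[6] = ⊤

no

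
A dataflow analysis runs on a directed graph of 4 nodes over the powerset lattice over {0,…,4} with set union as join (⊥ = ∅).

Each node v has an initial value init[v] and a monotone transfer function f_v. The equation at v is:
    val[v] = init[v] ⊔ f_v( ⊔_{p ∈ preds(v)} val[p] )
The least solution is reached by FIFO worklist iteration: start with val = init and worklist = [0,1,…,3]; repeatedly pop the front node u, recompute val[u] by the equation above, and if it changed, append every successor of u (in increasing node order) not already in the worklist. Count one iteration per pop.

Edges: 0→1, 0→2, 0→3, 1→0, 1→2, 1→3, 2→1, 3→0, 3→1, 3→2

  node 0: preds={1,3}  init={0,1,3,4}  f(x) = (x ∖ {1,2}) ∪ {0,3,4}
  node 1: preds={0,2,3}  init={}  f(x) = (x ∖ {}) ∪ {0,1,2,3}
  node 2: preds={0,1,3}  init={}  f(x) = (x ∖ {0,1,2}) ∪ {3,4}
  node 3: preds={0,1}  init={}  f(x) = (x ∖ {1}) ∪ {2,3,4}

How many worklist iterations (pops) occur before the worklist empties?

Worklist (7 pops):
  #1 pop 0: in={} → {0,1,3,4} (no change)
  #2 pop 1: in={0,1,3,4} → {0,1,2,3,4} (was {}); enqueue [0]
  #3 pop 2: in={0,1,2,3,4} → {3,4} (was {}); enqueue [1]
  #4 pop 3: in={0,1,2,3,4} → {0,2,3,4} (was {}); enqueue [2]
  #5 pop 0: in={0,1,2,3,4} → {0,1,3,4} (no change)
  #6 pop 1: in={0,1,2,3,4} → {0,1,2,3,4} (no change)
  #7 pop 2: in={0,1,2,3,4} → {3,4} (no change)

Fixpoint:
  val[0] = {0,1,3,4}
  val[1] = {0,1,2,3,4}
  val[2] = {3,4}
  val[3] = {0,2,3,4}

7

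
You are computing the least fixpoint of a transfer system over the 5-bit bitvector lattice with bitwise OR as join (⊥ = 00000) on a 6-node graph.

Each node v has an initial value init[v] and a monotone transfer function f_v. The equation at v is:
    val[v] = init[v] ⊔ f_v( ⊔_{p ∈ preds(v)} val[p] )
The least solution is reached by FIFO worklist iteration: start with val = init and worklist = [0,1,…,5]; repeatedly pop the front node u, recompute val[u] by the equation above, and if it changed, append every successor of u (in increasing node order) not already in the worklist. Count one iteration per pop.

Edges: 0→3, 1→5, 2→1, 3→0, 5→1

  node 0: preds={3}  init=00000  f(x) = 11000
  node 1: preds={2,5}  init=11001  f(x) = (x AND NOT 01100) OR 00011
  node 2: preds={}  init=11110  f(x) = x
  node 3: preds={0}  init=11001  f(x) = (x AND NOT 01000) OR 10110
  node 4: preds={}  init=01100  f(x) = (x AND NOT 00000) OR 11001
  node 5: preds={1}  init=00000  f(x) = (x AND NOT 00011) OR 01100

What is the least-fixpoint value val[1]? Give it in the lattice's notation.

Iteration log — 8 steps:
  step 1. node 0  ⊔preds=11001  new=11000  old=00000  +wl: 
  step 2. node 1  ⊔preds=11110  new=11011  old=11001  +wl: 
  step 3. node 2  ⊔preds=00000  new=11110  stable
  step 4. node 3  ⊔preds=11000  new=11111  old=11001  +wl: 0
  step 5. node 4  ⊔preds=00000  new=11101  old=01100  +wl: 
  step 6. node 5  ⊔preds=11011  new=11100  old=00000  +wl: 1
  step 7. node 0  ⊔preds=11111  new=11000  stable
  step 8. node 1  ⊔preds=11110  new=11011  stable

Least fixpoint reached:
  node 0: 11000
  node 1: 11011
  node 2: 11110
  node 3: 11111
  node 4: 11101
  node 5: 11100

11011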